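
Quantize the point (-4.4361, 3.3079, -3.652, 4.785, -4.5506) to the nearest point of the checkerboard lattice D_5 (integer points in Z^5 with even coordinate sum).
(-4, 3, -4, 5, -4)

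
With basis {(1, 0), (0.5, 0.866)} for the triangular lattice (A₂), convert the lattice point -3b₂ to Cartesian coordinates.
(-1.5, -2.598)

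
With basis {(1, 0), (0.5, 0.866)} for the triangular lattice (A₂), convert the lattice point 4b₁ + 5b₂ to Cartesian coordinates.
(6.5, 4.33)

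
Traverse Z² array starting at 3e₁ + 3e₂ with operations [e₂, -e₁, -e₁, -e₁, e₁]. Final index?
(1, 4)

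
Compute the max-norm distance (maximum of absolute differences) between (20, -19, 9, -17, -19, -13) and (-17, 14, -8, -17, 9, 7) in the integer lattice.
37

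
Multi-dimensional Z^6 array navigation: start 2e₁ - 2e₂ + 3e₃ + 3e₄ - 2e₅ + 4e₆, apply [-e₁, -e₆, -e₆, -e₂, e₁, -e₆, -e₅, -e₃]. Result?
(2, -3, 2, 3, -3, 1)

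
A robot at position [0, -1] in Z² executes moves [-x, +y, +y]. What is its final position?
(-1, 1)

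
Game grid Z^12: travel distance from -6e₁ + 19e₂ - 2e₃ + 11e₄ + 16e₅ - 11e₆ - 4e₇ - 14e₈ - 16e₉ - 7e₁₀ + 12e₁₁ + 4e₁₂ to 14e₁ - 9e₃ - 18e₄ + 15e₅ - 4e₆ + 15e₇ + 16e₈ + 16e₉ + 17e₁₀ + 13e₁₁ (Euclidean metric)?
67.6683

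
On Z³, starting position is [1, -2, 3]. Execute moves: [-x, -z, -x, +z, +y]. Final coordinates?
(-1, -1, 3)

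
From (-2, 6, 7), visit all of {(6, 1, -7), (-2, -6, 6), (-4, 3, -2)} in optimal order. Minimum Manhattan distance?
49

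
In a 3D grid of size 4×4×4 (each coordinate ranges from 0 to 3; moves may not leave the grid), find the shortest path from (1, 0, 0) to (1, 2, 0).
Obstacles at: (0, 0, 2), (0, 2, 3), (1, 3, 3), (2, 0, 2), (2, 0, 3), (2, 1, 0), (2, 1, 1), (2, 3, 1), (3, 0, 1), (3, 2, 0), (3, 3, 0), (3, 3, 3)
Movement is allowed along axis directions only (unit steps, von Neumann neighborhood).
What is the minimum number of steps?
2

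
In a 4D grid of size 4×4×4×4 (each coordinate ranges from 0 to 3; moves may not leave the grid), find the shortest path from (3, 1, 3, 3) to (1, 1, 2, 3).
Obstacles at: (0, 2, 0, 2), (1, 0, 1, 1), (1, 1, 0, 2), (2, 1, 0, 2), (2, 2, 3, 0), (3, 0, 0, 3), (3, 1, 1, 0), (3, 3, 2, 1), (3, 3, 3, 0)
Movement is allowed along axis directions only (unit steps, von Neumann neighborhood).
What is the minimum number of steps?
3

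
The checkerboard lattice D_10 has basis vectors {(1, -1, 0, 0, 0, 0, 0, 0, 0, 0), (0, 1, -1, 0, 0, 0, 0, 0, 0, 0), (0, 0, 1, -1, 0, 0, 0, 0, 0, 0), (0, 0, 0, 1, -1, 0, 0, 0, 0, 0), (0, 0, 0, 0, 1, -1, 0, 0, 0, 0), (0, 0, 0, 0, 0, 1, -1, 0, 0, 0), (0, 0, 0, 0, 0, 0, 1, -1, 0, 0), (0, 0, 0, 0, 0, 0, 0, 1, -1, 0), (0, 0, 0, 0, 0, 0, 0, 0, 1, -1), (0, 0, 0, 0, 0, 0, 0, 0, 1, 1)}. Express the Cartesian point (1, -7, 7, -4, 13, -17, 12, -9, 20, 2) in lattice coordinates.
b₁ - 6b₂ + b₃ - 3b₄ + 10b₅ - 7b₆ + 5b₇ - 4b₈ + 7b₉ + 9b₁₀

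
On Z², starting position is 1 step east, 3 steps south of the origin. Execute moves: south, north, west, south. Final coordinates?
(0, -4)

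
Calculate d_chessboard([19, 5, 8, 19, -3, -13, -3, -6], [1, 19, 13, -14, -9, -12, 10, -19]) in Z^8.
33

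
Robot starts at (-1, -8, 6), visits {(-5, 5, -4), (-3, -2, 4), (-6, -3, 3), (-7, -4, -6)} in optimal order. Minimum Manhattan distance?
39
(one optimal route: (-1, -8, 6) → (-3, -2, 4) → (-6, -3, 3) → (-7, -4, -6) → (-5, 5, -4))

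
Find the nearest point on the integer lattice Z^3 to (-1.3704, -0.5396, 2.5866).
(-1, -1, 3)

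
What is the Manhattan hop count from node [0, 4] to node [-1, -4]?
9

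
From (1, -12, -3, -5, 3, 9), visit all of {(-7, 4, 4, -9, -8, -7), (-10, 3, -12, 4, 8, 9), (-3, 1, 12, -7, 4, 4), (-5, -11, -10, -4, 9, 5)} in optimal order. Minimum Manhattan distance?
152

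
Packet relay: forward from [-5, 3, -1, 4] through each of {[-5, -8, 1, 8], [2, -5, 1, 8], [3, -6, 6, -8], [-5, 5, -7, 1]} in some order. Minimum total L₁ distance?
72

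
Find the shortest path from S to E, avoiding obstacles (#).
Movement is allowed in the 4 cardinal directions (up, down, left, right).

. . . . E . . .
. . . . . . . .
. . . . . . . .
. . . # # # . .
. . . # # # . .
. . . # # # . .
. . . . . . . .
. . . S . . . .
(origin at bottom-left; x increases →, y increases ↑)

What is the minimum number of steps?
10
(one shortest path: (3, 0) → (2, 0) → (2, 1) → (2, 2) → (2, 3) → (2, 4) → (2, 5) → (3, 5) → (4, 5) → (4, 6) → (4, 7))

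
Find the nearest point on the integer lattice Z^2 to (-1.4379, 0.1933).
(-1, 0)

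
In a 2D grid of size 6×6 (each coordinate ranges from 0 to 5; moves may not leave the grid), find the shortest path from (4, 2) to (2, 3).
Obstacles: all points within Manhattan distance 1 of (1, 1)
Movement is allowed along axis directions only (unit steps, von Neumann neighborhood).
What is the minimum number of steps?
3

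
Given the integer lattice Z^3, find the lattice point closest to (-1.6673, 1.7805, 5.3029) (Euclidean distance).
(-2, 2, 5)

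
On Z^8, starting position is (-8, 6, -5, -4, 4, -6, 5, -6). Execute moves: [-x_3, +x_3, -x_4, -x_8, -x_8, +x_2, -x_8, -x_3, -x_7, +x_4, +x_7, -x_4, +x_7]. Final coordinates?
(-8, 7, -6, -5, 4, -6, 6, -9)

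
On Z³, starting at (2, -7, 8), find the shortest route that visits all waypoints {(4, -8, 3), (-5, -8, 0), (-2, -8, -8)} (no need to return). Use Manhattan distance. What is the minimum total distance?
31
(one optimal route: (2, -7, 8) → (4, -8, 3) → (-5, -8, 0) → (-2, -8, -8))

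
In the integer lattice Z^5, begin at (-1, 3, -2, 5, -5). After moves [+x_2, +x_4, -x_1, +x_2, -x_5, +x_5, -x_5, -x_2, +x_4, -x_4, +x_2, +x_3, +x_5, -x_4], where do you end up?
(-2, 5, -1, 5, -5)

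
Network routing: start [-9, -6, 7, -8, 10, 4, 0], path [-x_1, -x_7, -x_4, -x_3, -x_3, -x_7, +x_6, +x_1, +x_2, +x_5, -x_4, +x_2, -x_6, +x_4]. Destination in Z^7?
(-9, -4, 5, -9, 11, 4, -2)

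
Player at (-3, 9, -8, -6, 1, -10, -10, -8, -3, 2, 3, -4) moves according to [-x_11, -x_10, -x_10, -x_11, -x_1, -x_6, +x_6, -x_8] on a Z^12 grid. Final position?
(-4, 9, -8, -6, 1, -10, -10, -9, -3, 0, 1, -4)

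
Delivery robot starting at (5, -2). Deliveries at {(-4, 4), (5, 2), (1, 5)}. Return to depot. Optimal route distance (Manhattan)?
32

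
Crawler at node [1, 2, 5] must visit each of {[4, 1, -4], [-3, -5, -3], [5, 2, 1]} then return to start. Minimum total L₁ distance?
48
(one optimal route: (1, 2, 5) → (-3, -5, -3) → (4, 1, -4) → (5, 2, 1) → (1, 2, 5))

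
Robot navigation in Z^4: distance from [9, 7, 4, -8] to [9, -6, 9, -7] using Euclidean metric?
13.9642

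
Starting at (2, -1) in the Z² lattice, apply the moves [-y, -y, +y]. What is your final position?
(2, -2)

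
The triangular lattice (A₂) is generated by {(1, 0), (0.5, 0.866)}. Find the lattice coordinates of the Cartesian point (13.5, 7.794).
9b₁ + 9b₂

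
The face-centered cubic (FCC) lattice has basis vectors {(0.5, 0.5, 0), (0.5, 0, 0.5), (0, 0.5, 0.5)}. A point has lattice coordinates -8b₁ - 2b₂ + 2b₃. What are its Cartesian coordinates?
(-5, -3, 0)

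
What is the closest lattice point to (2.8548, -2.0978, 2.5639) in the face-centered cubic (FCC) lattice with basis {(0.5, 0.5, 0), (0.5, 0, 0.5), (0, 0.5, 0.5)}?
(2.5, -2, 2.5)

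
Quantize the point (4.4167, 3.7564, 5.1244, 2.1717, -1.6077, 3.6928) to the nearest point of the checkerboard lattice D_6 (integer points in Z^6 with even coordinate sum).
(5, 4, 5, 2, -2, 4)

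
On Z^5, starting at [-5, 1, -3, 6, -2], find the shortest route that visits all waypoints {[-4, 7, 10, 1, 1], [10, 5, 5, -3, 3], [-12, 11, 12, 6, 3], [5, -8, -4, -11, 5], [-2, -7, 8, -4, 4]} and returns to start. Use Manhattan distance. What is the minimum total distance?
186
(one optimal route: (-5, 1, -3, 6, -2) → (-12, 11, 12, 6, 3) → (-4, 7, 10, 1, 1) → (10, 5, 5, -3, 3) → (-2, -7, 8, -4, 4) → (5, -8, -4, -11, 5) → (-5, 1, -3, 6, -2))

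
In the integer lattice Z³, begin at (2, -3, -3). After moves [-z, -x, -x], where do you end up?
(0, -3, -4)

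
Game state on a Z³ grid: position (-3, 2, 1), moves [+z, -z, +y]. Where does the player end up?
(-3, 3, 1)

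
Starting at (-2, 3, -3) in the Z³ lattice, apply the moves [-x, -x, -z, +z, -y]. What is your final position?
(-4, 2, -3)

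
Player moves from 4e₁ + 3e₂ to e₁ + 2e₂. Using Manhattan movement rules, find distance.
4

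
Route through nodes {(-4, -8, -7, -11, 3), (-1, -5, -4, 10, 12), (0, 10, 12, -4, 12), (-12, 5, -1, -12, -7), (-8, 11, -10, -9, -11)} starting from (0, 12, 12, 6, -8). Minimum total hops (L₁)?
181
(one optimal route: (0, 12, 12, 6, -8) → (0, 10, 12, -4, 12) → (-1, -5, -4, 10, 12) → (-4, -8, -7, -11, 3) → (-12, 5, -1, -12, -7) → (-8, 11, -10, -9, -11))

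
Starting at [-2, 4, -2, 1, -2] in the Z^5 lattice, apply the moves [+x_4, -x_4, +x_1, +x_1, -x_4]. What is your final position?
(0, 4, -2, 0, -2)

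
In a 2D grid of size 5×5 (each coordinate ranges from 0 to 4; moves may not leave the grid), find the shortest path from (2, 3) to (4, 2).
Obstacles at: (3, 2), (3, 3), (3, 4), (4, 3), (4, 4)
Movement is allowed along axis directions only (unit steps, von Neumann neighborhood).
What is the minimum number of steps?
5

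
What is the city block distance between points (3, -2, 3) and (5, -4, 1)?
6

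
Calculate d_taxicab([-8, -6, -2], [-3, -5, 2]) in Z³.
10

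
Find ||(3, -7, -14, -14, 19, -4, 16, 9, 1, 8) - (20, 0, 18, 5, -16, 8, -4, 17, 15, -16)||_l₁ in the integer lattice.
188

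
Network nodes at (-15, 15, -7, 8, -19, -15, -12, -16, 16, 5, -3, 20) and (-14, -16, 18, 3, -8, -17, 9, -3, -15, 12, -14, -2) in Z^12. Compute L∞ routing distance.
31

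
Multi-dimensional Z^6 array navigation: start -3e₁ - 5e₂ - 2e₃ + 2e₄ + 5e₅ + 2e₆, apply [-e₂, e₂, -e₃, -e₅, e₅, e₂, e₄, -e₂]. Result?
(-3, -5, -3, 3, 5, 2)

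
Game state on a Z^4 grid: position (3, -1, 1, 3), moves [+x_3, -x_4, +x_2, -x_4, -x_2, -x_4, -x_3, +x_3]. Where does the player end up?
(3, -1, 2, 0)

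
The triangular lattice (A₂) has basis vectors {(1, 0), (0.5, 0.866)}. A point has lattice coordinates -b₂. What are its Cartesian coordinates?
(-0.5, -0.866)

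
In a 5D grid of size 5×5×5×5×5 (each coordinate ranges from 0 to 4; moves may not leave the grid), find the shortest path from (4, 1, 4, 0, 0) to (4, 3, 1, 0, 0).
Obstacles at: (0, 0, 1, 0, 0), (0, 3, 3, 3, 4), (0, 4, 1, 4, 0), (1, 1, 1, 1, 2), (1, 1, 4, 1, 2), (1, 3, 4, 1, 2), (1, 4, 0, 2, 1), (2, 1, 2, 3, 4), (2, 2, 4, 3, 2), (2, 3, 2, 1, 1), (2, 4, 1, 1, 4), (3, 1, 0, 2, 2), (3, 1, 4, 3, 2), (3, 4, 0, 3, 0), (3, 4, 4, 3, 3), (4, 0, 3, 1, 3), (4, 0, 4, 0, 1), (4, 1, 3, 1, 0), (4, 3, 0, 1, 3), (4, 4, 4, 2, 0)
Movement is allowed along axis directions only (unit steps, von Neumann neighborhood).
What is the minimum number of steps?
5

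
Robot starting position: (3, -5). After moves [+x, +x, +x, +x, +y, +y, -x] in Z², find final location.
(6, -3)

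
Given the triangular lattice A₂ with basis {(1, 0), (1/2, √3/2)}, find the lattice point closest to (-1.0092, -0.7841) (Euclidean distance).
(-1.5, -0.866)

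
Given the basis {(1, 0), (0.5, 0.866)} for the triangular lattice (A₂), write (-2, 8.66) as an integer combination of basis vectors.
-7b₁ + 10b₂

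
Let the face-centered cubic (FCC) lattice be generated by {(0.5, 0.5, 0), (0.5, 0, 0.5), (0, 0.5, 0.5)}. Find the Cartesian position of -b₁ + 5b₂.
(2, -0.5, 2.5)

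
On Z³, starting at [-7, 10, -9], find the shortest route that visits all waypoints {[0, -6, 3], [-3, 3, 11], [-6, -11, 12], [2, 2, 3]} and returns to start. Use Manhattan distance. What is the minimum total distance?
108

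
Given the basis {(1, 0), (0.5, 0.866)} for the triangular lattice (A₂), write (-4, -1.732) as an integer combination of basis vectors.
-3b₁ - 2b₂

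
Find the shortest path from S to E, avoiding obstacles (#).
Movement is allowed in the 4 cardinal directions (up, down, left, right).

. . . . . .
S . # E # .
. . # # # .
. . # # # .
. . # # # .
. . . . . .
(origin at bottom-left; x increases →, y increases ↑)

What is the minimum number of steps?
5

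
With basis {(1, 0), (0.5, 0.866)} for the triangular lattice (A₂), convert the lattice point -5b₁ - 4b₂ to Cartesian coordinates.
(-7, -3.464)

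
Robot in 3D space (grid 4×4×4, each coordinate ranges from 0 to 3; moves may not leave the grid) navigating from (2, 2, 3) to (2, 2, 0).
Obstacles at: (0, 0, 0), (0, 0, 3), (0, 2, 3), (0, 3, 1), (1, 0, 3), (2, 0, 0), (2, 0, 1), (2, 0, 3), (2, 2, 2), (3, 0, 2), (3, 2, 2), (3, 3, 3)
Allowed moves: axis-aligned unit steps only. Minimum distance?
5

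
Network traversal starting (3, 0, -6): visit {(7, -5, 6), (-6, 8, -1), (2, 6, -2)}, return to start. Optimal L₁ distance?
76
(one optimal route: (3, 0, -6) → (7, -5, 6) → (-6, 8, -1) → (2, 6, -2) → (3, 0, -6))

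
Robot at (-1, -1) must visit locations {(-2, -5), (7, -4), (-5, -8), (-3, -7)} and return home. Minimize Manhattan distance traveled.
38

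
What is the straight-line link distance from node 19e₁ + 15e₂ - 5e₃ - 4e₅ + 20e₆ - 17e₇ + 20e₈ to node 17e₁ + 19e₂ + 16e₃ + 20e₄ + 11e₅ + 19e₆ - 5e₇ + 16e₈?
35.3129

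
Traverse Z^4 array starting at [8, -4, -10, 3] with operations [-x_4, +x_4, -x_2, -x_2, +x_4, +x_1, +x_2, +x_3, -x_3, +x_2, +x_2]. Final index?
(9, -3, -10, 4)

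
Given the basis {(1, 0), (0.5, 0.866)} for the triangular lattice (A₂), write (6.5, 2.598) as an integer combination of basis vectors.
5b₁ + 3b₂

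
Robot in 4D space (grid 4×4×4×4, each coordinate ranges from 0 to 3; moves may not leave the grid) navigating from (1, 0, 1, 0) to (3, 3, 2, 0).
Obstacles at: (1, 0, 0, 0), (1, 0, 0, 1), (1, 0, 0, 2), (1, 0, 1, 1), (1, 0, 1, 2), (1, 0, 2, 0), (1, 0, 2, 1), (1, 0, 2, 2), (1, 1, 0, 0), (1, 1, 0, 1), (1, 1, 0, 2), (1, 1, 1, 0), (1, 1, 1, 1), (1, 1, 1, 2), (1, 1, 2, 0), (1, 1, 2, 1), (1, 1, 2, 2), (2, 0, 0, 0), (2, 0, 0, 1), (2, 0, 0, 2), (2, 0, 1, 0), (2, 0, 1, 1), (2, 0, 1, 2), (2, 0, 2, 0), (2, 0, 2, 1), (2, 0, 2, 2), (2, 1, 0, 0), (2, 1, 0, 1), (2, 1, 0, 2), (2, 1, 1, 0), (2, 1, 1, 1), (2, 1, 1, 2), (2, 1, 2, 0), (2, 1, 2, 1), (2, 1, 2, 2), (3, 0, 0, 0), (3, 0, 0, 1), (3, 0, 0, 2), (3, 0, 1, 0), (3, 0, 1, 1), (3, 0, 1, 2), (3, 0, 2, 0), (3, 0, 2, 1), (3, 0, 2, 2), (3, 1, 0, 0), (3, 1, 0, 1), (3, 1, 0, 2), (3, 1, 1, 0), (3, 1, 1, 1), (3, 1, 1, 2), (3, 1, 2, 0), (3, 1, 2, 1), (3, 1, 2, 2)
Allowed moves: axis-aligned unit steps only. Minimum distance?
8
(one shortest path: (1, 0, 1, 0) → (0, 0, 1, 0) → (0, 1, 1, 0) → (0, 2, 1, 0) → (1, 2, 1, 0) → (2, 2, 1, 0) → (3, 2, 1, 0) → (3, 3, 1, 0) → (3, 3, 2, 0))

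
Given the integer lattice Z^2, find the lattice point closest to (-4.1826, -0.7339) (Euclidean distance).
(-4, -1)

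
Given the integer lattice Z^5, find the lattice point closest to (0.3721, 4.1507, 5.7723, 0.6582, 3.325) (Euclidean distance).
(0, 4, 6, 1, 3)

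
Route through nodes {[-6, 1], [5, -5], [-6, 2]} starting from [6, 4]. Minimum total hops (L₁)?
28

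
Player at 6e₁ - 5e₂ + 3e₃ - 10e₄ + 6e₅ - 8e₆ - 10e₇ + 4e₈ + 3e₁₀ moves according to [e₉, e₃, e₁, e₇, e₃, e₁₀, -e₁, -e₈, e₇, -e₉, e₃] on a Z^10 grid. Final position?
(6, -5, 6, -10, 6, -8, -8, 3, 0, 4)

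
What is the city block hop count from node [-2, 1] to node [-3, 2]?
2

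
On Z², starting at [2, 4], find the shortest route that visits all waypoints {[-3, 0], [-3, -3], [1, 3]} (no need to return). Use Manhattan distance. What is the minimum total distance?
12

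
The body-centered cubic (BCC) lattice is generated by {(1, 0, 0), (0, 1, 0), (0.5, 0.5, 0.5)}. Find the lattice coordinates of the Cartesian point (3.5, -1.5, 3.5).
-5b₂ + 7b₃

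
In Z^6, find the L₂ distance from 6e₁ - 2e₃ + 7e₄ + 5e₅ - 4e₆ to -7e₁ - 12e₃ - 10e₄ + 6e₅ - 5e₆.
23.6643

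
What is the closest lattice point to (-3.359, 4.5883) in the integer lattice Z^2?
(-3, 5)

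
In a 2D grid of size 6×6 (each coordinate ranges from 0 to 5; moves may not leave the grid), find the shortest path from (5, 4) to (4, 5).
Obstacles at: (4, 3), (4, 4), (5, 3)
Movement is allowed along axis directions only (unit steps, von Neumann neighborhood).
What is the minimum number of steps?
2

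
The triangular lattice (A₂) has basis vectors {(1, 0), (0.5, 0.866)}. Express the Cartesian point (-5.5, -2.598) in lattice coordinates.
-4b₁ - 3b₂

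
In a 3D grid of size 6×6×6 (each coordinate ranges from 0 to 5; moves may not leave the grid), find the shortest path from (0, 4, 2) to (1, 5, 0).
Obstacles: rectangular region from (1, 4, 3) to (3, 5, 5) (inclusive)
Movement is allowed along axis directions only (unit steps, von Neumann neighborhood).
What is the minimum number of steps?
4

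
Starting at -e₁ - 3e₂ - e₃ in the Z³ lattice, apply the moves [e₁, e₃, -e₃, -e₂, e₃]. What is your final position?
(0, -4, 0)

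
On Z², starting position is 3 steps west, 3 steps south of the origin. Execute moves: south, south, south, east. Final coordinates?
(-2, -6)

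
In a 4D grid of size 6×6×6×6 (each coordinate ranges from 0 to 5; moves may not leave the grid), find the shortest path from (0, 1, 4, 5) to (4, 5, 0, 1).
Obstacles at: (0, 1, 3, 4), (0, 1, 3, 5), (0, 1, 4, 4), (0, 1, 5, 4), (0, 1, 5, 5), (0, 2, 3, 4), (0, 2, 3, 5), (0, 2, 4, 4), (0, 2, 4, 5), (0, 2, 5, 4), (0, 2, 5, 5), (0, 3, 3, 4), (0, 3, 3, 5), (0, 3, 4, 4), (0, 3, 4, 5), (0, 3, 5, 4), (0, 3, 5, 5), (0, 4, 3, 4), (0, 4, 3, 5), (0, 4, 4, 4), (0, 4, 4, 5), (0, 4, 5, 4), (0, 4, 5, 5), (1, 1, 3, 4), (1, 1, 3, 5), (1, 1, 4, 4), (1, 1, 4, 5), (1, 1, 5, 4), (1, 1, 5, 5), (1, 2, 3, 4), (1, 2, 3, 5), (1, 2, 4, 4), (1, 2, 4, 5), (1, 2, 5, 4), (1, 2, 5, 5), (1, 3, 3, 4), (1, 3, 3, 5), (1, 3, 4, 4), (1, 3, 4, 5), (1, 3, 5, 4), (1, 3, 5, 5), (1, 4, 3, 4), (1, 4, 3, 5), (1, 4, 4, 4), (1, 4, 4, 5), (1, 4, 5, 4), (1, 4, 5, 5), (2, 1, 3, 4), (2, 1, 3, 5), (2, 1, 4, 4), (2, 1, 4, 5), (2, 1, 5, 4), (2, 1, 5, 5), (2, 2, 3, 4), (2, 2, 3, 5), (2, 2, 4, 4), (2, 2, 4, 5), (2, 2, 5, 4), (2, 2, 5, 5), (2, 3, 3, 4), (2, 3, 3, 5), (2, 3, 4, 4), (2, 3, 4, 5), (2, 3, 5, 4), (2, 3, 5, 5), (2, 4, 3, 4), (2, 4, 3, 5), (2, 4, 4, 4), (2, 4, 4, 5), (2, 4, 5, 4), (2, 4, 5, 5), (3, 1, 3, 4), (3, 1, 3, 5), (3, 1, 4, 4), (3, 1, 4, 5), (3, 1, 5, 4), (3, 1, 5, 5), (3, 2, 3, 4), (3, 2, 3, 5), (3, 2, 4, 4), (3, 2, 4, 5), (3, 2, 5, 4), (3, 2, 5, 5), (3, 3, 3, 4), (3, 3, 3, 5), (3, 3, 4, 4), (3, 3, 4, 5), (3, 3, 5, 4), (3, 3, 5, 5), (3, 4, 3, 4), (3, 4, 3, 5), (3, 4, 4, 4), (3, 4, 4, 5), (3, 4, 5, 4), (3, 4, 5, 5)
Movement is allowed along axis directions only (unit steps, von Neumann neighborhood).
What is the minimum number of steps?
18
(one shortest path: (0, 1, 4, 5) → (0, 0, 4, 5) → (1, 0, 4, 5) → (2, 0, 4, 5) → (3, 0, 4, 5) → (4, 0, 4, 5) → (4, 1, 4, 5) → (4, 2, 4, 5) → (4, 3, 4, 5) → (4, 4, 4, 5) → (4, 5, 4, 5) → (4, 5, 3, 5) → (4, 5, 2, 5) → (4, 5, 1, 5) → (4, 5, 0, 5) → (4, 5, 0, 4) → (4, 5, 0, 3) → (4, 5, 0, 2) → (4, 5, 0, 1))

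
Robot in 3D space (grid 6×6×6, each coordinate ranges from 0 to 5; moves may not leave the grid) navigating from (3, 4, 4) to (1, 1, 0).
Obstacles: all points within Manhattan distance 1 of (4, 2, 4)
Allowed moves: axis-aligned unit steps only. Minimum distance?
9
(one shortest path: (3, 4, 4) → (2, 4, 4) → (1, 4, 4) → (1, 3, 4) → (1, 2, 4) → (1, 1, 4) → (1, 1, 3) → (1, 1, 2) → (1, 1, 1) → (1, 1, 0))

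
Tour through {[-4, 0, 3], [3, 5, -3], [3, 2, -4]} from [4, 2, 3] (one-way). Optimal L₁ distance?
30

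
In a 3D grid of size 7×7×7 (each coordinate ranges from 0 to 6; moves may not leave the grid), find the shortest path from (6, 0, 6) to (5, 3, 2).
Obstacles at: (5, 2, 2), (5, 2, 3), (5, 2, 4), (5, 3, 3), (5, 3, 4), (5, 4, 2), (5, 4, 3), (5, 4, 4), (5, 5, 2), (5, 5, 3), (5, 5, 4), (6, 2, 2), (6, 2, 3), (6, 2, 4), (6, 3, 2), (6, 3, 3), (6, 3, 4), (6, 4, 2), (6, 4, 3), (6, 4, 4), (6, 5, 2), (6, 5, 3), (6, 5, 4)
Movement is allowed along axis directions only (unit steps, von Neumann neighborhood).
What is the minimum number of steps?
10
(one shortest path: (6, 0, 6) → (5, 0, 6) → (4, 0, 6) → (4, 1, 6) → (4, 2, 6) → (4, 3, 6) → (4, 3, 5) → (4, 3, 4) → (4, 3, 3) → (4, 3, 2) → (5, 3, 2))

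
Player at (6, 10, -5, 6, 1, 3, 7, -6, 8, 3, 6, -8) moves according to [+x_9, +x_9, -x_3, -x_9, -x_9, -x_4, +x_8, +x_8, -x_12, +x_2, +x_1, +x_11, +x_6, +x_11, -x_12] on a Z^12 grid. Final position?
(7, 11, -6, 5, 1, 4, 7, -4, 8, 3, 8, -10)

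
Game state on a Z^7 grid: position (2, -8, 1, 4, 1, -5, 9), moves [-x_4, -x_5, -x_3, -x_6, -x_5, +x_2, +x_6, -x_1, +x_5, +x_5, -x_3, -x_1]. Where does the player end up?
(0, -7, -1, 3, 1, -5, 9)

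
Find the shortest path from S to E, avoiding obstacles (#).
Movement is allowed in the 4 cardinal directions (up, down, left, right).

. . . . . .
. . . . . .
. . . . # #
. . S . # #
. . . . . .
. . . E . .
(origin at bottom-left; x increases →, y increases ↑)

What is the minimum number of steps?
3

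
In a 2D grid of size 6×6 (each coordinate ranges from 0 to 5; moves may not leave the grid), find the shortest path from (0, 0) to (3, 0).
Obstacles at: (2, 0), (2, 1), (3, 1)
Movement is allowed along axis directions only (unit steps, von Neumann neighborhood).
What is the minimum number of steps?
9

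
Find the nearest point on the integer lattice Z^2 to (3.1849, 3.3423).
(3, 3)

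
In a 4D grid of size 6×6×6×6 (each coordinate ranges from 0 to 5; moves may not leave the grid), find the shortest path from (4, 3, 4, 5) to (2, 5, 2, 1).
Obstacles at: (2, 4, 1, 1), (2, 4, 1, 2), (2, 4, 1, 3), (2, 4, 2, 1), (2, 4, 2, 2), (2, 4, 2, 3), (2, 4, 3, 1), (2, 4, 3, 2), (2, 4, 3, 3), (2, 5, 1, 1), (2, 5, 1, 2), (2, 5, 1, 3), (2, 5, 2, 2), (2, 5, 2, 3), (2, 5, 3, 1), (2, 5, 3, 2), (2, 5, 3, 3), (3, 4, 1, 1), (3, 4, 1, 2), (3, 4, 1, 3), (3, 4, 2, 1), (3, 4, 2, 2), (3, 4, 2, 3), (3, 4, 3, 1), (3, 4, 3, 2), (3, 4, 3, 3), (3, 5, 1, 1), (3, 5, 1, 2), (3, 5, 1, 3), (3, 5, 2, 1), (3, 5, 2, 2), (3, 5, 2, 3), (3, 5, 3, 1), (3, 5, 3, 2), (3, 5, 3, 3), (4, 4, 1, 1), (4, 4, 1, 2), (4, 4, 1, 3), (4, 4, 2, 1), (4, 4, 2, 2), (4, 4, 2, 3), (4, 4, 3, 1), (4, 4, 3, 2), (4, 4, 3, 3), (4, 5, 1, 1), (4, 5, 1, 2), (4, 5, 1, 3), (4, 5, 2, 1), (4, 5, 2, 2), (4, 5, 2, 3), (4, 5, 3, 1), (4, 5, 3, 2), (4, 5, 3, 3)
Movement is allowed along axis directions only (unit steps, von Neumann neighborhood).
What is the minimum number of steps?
12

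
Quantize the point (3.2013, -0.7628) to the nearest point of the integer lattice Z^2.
(3, -1)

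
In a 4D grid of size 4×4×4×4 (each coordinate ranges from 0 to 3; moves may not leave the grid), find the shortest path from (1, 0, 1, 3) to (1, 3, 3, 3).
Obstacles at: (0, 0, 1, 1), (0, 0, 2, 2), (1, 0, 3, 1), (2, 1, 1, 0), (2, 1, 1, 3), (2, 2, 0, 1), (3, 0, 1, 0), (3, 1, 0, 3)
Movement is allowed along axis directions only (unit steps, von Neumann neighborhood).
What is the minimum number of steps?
5
(one shortest path: (1, 0, 1, 3) → (1, 1, 1, 3) → (1, 2, 1, 3) → (1, 3, 1, 3) → (1, 3, 2, 3) → (1, 3, 3, 3))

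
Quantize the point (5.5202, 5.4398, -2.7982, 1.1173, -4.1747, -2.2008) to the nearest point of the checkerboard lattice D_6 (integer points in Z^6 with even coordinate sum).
(5, 5, -3, 1, -4, -2)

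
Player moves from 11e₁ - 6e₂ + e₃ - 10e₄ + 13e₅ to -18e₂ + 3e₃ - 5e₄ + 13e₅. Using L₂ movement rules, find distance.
17.1464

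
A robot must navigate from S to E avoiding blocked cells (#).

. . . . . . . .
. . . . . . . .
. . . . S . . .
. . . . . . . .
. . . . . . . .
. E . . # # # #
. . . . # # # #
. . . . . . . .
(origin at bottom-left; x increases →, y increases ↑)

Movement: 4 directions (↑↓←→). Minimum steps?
6
(one shortest path: (4, 5) → (3, 5) → (2, 5) → (1, 5) → (1, 4) → (1, 3) → (1, 2))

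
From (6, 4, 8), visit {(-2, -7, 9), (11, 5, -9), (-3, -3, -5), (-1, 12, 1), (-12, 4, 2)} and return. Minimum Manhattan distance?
134
(one optimal route: (6, 4, 8) → (-2, -7, 9) → (-3, -3, -5) → (-12, 4, 2) → (-1, 12, 1) → (11, 5, -9) → (6, 4, 8))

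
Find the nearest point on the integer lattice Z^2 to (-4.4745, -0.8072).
(-4, -1)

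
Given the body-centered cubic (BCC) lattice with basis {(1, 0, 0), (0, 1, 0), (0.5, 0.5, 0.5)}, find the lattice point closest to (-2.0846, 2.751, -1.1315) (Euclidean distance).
(-2, 3, -1)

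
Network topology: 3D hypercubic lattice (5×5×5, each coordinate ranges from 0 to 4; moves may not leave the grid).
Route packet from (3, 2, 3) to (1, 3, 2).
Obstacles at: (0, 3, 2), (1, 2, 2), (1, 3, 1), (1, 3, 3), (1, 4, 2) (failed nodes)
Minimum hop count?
4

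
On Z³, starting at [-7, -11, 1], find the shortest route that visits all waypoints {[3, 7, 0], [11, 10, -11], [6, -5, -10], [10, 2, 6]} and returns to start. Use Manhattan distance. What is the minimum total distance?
124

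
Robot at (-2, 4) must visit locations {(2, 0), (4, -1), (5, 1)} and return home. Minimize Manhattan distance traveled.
24
(one optimal route: (-2, 4) → (2, 0) → (4, -1) → (5, 1) → (-2, 4))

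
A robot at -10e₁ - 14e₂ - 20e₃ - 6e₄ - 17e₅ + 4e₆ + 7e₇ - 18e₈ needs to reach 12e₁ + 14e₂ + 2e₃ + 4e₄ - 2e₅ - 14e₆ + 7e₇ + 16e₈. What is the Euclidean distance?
59.6406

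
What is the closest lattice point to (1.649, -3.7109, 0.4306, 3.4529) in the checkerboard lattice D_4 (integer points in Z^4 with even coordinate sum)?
(2, -4, 0, 4)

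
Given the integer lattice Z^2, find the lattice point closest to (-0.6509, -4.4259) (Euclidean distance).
(-1, -4)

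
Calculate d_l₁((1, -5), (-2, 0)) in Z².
8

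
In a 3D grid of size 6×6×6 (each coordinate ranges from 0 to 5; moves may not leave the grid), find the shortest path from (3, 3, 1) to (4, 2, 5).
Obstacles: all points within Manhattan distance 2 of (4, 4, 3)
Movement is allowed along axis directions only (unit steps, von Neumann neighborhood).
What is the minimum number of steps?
6
(one shortest path: (3, 3, 1) → (3, 2, 1) → (3, 2, 2) → (3, 2, 3) → (3, 2, 4) → (4, 2, 4) → (4, 2, 5))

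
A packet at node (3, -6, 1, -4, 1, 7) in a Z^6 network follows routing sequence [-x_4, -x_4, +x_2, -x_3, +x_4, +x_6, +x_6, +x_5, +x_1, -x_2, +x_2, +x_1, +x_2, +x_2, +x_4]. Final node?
(5, -3, 0, -4, 2, 9)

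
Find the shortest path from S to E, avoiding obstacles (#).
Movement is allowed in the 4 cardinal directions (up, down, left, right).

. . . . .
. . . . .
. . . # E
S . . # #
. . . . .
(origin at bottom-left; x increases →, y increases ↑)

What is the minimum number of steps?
7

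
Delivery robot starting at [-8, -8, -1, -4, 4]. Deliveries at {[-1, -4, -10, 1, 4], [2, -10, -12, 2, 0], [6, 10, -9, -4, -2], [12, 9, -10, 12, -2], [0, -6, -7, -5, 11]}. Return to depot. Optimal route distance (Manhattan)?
170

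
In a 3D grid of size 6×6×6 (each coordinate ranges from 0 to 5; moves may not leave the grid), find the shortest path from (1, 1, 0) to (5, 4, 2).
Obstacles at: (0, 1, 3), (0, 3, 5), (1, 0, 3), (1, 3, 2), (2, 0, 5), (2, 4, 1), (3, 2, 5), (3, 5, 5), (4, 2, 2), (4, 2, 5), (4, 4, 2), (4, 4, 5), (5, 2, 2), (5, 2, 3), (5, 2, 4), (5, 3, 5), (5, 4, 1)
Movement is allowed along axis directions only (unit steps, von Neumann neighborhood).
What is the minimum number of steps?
9
(one shortest path: (1, 1, 0) → (2, 1, 0) → (3, 1, 0) → (4, 1, 0) → (5, 1, 0) → (5, 2, 0) → (5, 3, 0) → (5, 3, 1) → (5, 3, 2) → (5, 4, 2))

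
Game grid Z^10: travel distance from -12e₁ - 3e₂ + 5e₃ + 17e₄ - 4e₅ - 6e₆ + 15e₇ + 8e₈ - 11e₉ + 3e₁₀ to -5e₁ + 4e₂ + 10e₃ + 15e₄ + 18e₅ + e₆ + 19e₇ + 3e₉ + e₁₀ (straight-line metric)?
30.6594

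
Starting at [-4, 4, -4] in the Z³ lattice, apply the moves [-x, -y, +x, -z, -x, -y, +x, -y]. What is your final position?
(-4, 1, -5)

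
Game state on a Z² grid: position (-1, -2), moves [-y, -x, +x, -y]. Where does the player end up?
(-1, -4)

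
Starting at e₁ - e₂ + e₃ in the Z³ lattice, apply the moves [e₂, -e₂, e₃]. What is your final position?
(1, -1, 2)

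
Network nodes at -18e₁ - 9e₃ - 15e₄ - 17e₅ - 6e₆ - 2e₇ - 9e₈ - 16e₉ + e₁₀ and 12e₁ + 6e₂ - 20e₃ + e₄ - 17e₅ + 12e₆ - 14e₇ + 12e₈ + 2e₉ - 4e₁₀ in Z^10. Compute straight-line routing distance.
50.705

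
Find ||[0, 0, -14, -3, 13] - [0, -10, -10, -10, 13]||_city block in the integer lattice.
21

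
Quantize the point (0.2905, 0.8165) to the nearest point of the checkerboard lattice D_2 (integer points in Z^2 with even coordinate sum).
(1, 1)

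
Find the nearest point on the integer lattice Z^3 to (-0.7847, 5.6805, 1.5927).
(-1, 6, 2)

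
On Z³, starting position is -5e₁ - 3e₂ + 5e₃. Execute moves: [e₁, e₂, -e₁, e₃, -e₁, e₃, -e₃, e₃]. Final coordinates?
(-6, -2, 7)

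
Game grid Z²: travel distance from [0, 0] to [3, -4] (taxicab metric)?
7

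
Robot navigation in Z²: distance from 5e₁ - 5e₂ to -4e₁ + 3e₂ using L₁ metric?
17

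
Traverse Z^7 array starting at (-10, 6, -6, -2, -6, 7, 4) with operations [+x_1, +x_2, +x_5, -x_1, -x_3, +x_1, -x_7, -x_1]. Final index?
(-10, 7, -7, -2, -5, 7, 3)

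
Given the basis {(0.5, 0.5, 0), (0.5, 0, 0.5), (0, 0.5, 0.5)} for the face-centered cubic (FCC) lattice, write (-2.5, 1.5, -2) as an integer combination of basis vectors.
b₁ - 6b₂ + 2b₃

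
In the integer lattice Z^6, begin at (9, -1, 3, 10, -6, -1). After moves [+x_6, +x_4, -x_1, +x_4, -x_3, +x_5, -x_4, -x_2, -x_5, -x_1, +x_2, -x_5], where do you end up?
(7, -1, 2, 11, -7, 0)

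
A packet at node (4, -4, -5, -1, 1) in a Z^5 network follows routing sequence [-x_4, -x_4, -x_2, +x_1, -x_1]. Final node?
(4, -5, -5, -3, 1)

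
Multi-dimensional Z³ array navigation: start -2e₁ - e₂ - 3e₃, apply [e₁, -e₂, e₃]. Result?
(-1, -2, -2)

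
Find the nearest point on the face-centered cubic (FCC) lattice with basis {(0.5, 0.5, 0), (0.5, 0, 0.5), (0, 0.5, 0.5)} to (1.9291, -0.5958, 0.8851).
(2, -0.5, 0.5)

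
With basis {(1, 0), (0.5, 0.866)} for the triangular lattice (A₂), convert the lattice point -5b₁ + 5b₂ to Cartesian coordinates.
(-2.5, 4.33)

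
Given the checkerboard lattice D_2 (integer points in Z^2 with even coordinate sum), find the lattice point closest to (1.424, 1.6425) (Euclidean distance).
(2, 2)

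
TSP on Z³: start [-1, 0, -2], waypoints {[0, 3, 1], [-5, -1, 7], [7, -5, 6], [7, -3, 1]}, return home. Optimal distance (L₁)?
58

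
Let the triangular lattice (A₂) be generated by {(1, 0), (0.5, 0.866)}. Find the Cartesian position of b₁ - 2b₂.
(0, -1.732)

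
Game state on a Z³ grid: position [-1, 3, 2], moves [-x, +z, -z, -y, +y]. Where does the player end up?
(-2, 3, 2)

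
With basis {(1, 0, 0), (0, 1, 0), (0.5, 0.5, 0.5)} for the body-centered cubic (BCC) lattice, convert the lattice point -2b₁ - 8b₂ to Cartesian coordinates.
(-2, -8, 0)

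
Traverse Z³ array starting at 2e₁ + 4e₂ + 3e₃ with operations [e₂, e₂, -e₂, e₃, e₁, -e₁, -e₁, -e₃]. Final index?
(1, 5, 3)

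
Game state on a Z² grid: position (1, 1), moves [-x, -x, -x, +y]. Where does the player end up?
(-2, 2)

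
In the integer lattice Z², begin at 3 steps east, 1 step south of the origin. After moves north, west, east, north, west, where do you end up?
(2, 1)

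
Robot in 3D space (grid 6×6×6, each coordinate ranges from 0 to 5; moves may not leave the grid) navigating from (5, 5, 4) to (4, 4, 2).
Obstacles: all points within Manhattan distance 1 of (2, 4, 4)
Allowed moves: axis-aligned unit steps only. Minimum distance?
4
(one shortest path: (5, 5, 4) → (4, 5, 4) → (4, 4, 4) → (4, 4, 3) → (4, 4, 2))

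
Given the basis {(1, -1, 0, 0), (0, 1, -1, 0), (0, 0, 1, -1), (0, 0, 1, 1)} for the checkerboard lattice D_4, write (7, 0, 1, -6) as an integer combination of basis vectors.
7b₁ + 7b₂ + 7b₃ + b₄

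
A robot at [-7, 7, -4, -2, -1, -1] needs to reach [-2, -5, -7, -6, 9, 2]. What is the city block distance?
37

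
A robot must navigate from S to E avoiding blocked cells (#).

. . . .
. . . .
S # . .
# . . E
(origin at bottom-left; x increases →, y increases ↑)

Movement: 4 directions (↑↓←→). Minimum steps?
6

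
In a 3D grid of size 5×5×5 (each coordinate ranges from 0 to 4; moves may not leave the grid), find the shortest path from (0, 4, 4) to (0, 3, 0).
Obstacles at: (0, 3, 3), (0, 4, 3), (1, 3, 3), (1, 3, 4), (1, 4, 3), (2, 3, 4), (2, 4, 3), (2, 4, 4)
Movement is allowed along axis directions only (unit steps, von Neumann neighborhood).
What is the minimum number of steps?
7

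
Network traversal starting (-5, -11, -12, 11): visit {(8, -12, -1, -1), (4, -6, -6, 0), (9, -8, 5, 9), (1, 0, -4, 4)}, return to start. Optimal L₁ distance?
120
(one optimal route: (-5, -11, -12, 11) → (9, -8, 5, 9) → (8, -12, -1, -1) → (4, -6, -6, 0) → (1, 0, -4, 4) → (-5, -11, -12, 11))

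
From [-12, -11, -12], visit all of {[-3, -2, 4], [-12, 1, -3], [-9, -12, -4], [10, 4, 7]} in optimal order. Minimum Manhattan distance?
70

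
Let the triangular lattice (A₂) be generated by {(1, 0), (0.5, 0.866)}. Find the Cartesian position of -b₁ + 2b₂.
(0, 1.732)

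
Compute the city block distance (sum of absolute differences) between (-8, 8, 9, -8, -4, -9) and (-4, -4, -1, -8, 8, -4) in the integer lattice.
43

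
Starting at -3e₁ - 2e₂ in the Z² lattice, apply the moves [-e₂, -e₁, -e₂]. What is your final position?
(-4, -4)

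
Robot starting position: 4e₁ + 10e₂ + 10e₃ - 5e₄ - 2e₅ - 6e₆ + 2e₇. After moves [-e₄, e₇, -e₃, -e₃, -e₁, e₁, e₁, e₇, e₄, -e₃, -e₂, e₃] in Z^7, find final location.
(5, 9, 8, -5, -2, -6, 4)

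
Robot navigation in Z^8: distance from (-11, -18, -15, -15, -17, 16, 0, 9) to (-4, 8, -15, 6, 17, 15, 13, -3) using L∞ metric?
34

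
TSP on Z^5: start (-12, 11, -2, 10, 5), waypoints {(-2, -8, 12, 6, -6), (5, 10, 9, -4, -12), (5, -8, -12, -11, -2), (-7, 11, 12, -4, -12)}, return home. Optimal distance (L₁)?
232
(one optimal route: (-12, 11, -2, 10, 5) → (-2, -8, 12, 6, -6) → (5, -8, -12, -11, -2) → (5, 10, 9, -4, -12) → (-7, 11, 12, -4, -12) → (-12, 11, -2, 10, 5))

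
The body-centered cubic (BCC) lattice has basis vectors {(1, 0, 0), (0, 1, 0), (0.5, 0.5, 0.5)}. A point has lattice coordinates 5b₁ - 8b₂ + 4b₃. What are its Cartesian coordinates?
(7, -6, 2)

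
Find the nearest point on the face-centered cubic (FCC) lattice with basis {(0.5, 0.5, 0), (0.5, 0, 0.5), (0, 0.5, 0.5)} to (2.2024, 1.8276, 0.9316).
(2, 2, 1)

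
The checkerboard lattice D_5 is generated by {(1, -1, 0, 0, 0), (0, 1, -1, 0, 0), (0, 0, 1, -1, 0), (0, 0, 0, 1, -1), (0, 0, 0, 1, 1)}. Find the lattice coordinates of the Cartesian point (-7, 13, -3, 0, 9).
-7b₁ + 6b₂ + 3b₃ - 3b₄ + 6b₅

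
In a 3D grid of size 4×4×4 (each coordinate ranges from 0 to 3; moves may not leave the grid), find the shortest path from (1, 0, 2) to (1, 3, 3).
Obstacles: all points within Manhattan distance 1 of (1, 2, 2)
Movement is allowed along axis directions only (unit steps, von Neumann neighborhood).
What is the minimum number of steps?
6
(one shortest path: (1, 0, 2) → (0, 0, 2) → (0, 1, 2) → (0, 1, 3) → (0, 2, 3) → (0, 3, 3) → (1, 3, 3))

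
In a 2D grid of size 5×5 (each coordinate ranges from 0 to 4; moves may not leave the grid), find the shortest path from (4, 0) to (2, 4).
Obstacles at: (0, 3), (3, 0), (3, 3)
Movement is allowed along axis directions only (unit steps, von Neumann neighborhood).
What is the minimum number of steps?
6
(one shortest path: (4, 0) → (4, 1) → (3, 1) → (2, 1) → (2, 2) → (2, 3) → (2, 4))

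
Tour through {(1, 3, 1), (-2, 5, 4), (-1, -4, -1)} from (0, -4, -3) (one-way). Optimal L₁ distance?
22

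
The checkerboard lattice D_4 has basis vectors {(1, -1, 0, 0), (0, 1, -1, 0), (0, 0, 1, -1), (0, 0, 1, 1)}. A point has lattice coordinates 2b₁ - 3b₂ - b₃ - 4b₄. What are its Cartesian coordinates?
(2, -5, -2, -3)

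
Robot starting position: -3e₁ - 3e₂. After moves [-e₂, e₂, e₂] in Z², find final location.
(-3, -2)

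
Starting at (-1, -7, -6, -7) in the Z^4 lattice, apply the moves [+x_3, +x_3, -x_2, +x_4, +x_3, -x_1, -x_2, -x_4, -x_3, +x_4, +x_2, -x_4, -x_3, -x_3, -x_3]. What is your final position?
(-2, -8, -7, -7)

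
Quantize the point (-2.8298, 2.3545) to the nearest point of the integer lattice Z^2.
(-3, 2)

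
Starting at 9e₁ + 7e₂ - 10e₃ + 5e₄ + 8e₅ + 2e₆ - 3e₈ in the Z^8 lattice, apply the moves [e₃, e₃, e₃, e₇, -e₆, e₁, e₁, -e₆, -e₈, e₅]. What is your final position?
(11, 7, -7, 5, 9, 0, 1, -4)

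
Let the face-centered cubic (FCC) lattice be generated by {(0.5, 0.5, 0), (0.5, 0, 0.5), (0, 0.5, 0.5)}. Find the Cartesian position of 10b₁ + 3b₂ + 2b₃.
(6.5, 6, 2.5)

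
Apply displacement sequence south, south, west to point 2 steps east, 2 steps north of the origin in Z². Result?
(1, 0)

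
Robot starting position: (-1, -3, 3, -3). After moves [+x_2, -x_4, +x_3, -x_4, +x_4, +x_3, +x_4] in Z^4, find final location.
(-1, -2, 5, -3)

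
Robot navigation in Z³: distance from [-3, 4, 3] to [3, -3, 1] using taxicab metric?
15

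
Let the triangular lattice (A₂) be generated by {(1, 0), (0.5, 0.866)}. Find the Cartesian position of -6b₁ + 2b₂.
(-5, 1.732)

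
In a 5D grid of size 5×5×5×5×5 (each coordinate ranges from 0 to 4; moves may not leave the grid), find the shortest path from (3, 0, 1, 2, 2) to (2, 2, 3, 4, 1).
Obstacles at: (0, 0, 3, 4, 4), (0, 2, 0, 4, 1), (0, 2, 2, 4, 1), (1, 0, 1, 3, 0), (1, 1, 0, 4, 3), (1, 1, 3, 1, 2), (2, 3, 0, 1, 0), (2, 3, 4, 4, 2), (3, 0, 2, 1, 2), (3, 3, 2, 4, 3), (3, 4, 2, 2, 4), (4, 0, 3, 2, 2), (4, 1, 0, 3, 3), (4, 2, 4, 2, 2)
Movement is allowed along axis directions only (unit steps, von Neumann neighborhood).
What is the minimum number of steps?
8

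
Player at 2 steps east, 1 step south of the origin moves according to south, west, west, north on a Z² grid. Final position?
(0, -1)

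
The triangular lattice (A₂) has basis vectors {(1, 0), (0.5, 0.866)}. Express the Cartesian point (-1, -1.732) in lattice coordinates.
-2b₂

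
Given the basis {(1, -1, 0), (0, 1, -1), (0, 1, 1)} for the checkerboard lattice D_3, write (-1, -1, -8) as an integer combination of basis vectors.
-b₁ + 3b₂ - 5b₃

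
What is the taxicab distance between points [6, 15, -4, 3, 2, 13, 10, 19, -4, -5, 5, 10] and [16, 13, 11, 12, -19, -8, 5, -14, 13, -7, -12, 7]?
155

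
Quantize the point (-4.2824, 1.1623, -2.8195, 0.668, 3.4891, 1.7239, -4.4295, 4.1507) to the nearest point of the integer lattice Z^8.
(-4, 1, -3, 1, 3, 2, -4, 4)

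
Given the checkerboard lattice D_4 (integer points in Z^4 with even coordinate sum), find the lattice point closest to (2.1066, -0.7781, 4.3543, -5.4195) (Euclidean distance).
(2, -1, 4, -5)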